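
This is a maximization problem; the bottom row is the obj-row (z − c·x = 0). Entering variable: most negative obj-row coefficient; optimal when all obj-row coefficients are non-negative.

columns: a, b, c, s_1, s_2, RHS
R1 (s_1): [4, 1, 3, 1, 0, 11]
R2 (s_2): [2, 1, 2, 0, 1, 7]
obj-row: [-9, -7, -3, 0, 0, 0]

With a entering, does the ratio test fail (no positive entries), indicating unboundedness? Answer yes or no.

Column a has positive entries in row(s) 1, 2, so the ratio test bounds it — not unbounded.

no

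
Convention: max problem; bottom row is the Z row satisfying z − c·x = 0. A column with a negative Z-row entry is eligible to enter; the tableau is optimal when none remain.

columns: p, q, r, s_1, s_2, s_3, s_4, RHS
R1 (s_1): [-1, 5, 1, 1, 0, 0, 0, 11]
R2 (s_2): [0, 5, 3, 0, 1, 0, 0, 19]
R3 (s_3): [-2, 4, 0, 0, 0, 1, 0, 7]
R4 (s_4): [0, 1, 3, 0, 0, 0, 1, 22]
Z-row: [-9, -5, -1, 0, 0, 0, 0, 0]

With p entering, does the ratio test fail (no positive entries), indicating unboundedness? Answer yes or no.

yes

Every constraint-row entry in column p is ≤ 0, so increasing p is unbounded.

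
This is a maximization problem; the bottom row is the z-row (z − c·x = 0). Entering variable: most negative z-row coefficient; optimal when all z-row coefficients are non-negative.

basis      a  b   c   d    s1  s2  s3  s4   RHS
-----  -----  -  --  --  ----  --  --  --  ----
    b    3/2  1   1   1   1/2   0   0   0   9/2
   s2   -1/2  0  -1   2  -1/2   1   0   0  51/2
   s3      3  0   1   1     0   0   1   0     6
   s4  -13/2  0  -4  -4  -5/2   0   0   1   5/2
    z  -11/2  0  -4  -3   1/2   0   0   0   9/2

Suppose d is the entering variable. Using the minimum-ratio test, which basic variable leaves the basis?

Column d entries and ratios — b: (9/2)/1 = 9/2; s2: (51/2)/2 = 51/4; s3: 6/1 = 6; s4: -4 ≤ 0, skip.
Smallest ratio is 9/2 in the row of b, so b leaves.

b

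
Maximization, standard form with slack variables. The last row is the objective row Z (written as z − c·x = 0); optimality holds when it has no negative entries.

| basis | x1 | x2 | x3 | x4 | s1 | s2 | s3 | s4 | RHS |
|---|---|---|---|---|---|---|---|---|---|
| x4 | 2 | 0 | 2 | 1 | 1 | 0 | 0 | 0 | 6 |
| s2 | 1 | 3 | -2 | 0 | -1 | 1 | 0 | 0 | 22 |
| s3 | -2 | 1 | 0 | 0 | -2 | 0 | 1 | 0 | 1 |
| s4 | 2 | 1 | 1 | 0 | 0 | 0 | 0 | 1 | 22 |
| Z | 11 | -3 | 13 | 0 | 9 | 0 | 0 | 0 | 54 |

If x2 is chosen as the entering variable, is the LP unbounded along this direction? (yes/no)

no

Column x2 has positive entries in row(s) 2, 3, 4, so the ratio test bounds it — not unbounded.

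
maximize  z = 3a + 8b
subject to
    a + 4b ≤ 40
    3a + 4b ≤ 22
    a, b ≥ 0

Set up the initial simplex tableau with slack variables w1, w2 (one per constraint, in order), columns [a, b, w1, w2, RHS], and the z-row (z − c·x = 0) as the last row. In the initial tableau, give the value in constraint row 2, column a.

Constraint 2 has coefficient 3 on a.

3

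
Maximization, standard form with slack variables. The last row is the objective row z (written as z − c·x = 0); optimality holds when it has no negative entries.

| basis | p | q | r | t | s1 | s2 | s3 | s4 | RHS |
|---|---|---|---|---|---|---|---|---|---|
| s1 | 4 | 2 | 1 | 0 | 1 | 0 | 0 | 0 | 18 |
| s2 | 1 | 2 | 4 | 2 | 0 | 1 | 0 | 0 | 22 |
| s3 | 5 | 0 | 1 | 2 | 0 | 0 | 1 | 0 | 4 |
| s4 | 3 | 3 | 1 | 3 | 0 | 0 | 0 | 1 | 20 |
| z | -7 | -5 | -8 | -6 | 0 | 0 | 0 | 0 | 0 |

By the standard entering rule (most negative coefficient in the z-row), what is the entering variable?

r

Negative z-row entries: p: -7, q: -5, r: -8, t: -6.
The most negative is -8 in column r, so r enters.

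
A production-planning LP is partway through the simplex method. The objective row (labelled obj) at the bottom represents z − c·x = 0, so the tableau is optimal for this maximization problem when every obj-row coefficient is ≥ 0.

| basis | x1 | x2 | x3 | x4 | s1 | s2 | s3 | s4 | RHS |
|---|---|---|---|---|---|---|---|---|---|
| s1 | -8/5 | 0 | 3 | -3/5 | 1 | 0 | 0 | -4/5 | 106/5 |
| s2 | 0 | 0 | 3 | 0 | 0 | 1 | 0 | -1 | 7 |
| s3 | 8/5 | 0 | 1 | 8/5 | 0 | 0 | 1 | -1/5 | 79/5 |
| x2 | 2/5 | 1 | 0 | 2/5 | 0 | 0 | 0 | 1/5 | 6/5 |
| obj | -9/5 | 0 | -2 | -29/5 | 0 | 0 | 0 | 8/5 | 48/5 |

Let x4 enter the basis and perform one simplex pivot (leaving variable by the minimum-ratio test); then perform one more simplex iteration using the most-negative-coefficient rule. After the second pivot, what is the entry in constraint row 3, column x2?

-4

Ratio test on column x4 — row 1: entry -3/5 ≤ 0; row 2: entry 0 ≤ 0; row 3: (79/5)/(8/5) = 79/8; row 4: (6/5)/(2/5) = 3. Minimum is 3 at row 4 (x2 leaves); pivot element 2/5.
Divide row 4 by 2/5; eliminate column x4 from the other rows.
Second iteration: most negative obj-row entry is -2 in column x3, so x3 enters.
Ratio test on column x3 — row 1: 23/3 = 23/3; row 2: 7/3 = 7/3; row 3: 11/1 = 11; row 4: entry 0 ≤ 0. Minimum is 7/3 at row 2 (s2 leaves); pivot element 3.
Divide row 2 by 3; eliminate column x3 from the other rows.
After both pivots, the entry at constraint row 3, column x2 is -4.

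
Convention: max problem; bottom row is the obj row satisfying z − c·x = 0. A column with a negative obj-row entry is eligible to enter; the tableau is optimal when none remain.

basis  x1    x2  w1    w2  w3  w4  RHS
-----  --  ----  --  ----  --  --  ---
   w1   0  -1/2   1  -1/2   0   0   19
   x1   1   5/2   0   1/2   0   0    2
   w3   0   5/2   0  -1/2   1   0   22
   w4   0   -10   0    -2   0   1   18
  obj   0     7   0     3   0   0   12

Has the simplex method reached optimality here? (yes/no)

Every obj-row coefficient is ≥ 0, so the tableau is optimal.

yes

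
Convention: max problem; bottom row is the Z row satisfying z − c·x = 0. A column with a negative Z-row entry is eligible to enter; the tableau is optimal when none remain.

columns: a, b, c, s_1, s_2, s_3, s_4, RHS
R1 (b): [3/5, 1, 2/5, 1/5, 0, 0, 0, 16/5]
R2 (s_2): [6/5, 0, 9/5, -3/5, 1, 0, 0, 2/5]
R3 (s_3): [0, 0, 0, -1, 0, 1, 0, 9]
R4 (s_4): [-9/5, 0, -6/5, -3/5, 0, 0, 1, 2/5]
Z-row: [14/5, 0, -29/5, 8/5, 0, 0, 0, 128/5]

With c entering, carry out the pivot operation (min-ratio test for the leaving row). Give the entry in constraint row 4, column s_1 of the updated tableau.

Ratio test on column c — row 1: (16/5)/(2/5) = 8; row 2: (2/5)/(9/5) = 2/9; row 3: entry 0 ≤ 0; row 4: entry -6/5 ≤ 0. Minimum is 2/9 at row 2 (s_2 leaves); pivot element 9/5.
Divide row 2 by 9/5; eliminate column c from the other rows.
Row 4 update in column s_1: -3/5 − (-6/5)·(-1/3) = -1.

-1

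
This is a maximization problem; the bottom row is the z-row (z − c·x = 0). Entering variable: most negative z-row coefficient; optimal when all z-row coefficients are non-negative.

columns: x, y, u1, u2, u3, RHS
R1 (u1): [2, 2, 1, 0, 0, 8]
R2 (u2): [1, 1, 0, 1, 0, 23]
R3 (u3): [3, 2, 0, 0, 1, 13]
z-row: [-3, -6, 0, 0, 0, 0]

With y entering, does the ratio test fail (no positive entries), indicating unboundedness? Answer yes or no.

no

Column y has positive entries in row(s) 1, 2, 3, so the ratio test bounds it — not unbounded.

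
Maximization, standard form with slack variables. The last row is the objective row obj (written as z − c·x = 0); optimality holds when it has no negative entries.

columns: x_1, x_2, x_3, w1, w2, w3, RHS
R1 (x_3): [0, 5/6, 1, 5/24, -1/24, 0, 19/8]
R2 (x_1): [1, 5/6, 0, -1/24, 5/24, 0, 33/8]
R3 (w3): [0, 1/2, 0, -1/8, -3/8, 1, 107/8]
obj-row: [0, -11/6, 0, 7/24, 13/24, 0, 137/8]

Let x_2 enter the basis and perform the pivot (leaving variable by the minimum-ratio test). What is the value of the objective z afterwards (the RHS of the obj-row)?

Ratio test on column x_2 — row 1: (19/8)/(5/6) = 57/20; row 2: (33/8)/(5/6) = 99/20; row 3: (107/8)/(1/2) = 107/4. Minimum is 57/20 at row 1 (x_3 leaves); pivot element 5/6.
Pivot on row 1; the obj-row RHS becomes 137/8 − (-11/6)·(57/20) = 447/20.

447/20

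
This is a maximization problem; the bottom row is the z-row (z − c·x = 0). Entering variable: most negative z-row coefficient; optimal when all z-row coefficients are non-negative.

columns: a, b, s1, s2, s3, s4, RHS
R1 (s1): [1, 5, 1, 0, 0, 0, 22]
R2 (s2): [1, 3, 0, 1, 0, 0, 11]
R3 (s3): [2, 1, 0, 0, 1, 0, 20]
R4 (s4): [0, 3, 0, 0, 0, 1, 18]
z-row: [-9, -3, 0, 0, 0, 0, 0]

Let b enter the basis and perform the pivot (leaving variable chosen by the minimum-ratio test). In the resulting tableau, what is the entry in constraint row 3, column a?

Ratio test on column b — row 1: 22/5 = 22/5; row 2: 11/3 = 11/3; row 3: 20/1 = 20; row 4: 18/3 = 6. Minimum is 11/3 at row 2 (s2 leaves); pivot element 3.
Divide row 2 by 3; eliminate column b from the other rows.
Row 3 update in column a: 2 − 1·(1/3) = 5/3.

5/3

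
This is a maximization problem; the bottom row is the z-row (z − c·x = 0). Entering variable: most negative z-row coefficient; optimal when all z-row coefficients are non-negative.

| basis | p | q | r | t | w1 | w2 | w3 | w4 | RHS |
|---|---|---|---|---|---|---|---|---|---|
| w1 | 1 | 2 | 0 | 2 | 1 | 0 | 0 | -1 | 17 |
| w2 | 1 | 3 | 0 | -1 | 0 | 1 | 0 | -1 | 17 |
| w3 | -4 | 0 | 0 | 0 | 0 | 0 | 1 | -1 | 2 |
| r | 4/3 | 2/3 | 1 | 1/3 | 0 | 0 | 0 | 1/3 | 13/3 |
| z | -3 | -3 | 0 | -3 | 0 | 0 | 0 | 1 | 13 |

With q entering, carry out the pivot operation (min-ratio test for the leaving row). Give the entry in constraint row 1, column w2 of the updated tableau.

Ratio test on column q — row 1: 17/2 = 17/2; row 2: 17/3 = 17/3; row 3: entry 0 ≤ 0; row 4: (13/3)/(2/3) = 13/2. Minimum is 17/3 at row 2 (w2 leaves); pivot element 3.
Divide row 2 by 3; eliminate column q from the other rows.
Row 1 update in column w2: 0 − 2·(1/3) = -2/3.

-2/3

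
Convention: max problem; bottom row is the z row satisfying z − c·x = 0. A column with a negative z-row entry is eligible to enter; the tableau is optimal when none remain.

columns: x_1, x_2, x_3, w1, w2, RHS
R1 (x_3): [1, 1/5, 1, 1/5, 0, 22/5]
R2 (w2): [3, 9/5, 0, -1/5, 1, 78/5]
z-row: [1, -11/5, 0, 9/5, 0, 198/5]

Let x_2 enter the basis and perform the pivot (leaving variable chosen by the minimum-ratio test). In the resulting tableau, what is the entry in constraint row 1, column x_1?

2/3

Ratio test on column x_2 — row 1: (22/5)/(1/5) = 22; row 2: (78/5)/(9/5) = 26/3. Minimum is 26/3 at row 2 (w2 leaves); pivot element 9/5.
Divide row 2 by 9/5; eliminate column x_2 from the other rows.
Row 1 update in column x_1: 1 − (1/5)·(5/3) = 2/3.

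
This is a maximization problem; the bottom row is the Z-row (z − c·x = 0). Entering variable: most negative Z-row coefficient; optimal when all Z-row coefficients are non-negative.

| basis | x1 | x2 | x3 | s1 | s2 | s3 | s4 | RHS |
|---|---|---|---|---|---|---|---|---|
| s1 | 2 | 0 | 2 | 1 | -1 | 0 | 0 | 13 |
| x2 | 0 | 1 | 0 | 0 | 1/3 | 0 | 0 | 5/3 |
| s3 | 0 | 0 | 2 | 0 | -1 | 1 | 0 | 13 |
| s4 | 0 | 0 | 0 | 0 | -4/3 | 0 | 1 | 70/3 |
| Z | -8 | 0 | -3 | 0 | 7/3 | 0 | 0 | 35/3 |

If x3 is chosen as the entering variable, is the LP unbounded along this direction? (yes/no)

no

Column x3 has positive entries in row(s) 1, 3, so the ratio test bounds it — not unbounded.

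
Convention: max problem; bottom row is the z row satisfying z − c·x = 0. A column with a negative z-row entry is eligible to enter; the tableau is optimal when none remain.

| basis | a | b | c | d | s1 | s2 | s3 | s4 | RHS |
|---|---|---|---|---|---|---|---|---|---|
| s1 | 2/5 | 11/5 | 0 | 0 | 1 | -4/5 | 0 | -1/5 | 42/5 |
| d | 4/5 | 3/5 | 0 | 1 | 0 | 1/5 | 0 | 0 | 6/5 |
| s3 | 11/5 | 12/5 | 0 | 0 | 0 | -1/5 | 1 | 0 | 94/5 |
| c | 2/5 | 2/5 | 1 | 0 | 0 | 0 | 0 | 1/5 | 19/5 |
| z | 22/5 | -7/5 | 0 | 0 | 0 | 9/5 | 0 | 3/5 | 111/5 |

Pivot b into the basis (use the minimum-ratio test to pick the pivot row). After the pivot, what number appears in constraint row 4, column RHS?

Ratio test on column b — row 1: (42/5)/(11/5) = 42/11; row 2: (6/5)/(3/5) = 2; row 3: (94/5)/(12/5) = 47/6; row 4: (19/5)/(2/5) = 19/2. Minimum is 2 at row 2 (d leaves); pivot element 3/5.
Divide row 2 by 3/5; eliminate column b from the other rows.
Row 4 update in column RHS: 19/5 − (2/5)·2 = 3.

3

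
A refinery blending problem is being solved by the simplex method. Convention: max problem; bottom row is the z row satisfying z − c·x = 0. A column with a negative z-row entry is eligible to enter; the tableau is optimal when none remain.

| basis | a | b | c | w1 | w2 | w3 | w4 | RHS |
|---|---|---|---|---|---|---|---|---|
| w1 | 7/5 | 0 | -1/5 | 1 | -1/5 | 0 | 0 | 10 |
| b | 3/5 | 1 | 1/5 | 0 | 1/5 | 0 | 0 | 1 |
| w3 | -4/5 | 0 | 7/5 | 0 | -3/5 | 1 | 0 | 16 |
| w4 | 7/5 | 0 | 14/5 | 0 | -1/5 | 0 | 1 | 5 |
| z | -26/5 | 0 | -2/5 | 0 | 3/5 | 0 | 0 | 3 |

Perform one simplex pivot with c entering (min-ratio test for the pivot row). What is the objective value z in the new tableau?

Ratio test on column c — row 1: entry -1/5 ≤ 0; row 2: 1/(1/5) = 5; row 3: 16/(7/5) = 80/7; row 4: 5/(14/5) = 25/14. Minimum is 25/14 at row 4 (w4 leaves); pivot element 14/5.
Pivot on row 4; the z-row RHS becomes 3 − (-2/5)·(25/14) = 26/7.

26/7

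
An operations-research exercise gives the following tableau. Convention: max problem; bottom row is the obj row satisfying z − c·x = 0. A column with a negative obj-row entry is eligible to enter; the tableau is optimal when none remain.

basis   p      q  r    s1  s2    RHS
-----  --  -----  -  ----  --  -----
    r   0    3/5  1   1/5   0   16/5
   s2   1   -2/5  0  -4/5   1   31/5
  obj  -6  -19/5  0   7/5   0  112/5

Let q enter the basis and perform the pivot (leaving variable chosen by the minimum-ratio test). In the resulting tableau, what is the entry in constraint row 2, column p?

Ratio test on column q — row 1: (16/5)/(3/5) = 16/3; row 2: entry -2/5 ≤ 0. Minimum is 16/3 at row 1 (r leaves); pivot element 3/5.
Divide row 1 by 3/5; eliminate column q from the other rows.
Row 2 update in column p: 1 − (-2/5)·0 = 1.

1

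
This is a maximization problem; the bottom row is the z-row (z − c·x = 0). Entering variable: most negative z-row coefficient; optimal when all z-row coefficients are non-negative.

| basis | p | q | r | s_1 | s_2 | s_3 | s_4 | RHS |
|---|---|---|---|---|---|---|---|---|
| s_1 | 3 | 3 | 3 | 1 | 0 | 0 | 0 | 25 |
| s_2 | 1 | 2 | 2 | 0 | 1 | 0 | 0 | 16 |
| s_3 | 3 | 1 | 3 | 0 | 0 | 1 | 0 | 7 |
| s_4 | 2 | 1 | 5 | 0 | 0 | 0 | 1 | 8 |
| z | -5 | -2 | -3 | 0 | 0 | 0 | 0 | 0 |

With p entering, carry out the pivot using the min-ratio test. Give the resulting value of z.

Ratio test on column p — row 1: 25/3 = 25/3; row 2: 16/1 = 16; row 3: 7/3 = 7/3; row 4: 8/2 = 4. Minimum is 7/3 at row 3 (s_3 leaves); pivot element 3.
Pivot on row 3; the z-row RHS becomes 0 − (-5)·(7/3) = 35/3.

35/3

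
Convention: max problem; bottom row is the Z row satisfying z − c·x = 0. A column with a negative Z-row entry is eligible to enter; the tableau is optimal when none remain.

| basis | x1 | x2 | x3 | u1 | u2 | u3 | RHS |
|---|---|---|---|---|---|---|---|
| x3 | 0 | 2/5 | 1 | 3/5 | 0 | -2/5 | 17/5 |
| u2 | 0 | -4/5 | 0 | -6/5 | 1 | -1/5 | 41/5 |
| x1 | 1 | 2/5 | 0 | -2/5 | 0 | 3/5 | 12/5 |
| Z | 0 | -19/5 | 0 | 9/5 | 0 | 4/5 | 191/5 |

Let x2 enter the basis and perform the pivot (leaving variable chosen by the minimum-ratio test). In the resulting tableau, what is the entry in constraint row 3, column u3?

3/2

Ratio test on column x2 — row 1: (17/5)/(2/5) = 17/2; row 2: entry -4/5 ≤ 0; row 3: (12/5)/(2/5) = 6. Minimum is 6 at row 3 (x1 leaves); pivot element 2/5.
Divide row 3 by 2/5; eliminate column x2 from the other rows.
In the new row 3, the u3 entry is the old entry divided by the pivot: (3/5)/(2/5) = 3/2.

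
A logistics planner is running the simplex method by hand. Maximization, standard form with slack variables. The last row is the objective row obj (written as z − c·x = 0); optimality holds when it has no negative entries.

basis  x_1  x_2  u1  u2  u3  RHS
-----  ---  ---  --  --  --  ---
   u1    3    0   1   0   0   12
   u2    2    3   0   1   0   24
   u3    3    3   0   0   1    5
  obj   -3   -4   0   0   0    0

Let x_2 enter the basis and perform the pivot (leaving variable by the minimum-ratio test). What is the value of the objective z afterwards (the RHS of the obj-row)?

Ratio test on column x_2 — row 1: entry 0 ≤ 0; row 2: 24/3 = 8; row 3: 5/3 = 5/3. Minimum is 5/3 at row 3 (u3 leaves); pivot element 3.
Pivot on row 3; the obj-row RHS becomes 0 − (-4)·(5/3) = 20/3.

20/3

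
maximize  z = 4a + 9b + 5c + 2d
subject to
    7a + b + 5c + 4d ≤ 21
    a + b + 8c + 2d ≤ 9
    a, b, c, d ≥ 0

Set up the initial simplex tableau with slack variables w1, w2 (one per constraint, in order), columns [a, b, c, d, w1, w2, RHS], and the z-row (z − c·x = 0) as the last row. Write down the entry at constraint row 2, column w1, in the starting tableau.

0

Slack w1 belongs to constraint 1; its column is the unit vector e_1, so the entry in row 2 is 0.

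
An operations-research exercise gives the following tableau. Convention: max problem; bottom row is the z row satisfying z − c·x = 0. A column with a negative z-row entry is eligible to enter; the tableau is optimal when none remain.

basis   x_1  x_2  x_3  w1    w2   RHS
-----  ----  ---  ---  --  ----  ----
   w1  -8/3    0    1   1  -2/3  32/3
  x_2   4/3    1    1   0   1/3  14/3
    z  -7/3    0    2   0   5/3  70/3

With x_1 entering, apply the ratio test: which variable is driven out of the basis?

x_2

Column x_1 entries and ratios — w1: -8/3 ≤ 0, skip; x_2: (14/3)/(4/3) = 7/2.
Smallest ratio is 7/2 in the row of x_2, so x_2 leaves.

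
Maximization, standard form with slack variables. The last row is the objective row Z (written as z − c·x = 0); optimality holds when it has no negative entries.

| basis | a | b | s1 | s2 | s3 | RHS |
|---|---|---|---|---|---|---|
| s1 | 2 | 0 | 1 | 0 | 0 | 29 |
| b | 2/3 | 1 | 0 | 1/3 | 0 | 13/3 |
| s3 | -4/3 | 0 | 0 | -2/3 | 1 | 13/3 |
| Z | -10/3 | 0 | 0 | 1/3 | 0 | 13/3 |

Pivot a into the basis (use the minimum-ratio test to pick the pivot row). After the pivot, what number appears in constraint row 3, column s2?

0

Ratio test on column a — row 1: 29/2 = 29/2; row 2: (13/3)/(2/3) = 13/2; row 3: entry -4/3 ≤ 0. Minimum is 13/2 at row 2 (b leaves); pivot element 2/3.
Divide row 2 by 2/3; eliminate column a from the other rows.
Row 3 update in column s2: -2/3 − (-4/3)·(1/2) = 0.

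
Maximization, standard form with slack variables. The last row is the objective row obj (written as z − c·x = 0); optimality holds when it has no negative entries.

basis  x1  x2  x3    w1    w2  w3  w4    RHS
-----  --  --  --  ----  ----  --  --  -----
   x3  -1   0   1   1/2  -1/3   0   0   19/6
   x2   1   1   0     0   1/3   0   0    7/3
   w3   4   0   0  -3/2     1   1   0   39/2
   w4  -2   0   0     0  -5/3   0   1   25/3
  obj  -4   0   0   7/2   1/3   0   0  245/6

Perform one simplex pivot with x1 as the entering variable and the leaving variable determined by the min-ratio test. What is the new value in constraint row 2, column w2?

1/3

Ratio test on column x1 — row 1: entry -1 ≤ 0; row 2: (7/3)/1 = 7/3; row 3: (39/2)/4 = 39/8; row 4: entry -2 ≤ 0. Minimum is 7/3 at row 2 (x2 leaves); pivot element 1.
Divide row 2 by 1; eliminate column x1 from the other rows.
In the new row 2, the w2 entry is the old entry divided by the pivot: (1/3)/1 = 1/3.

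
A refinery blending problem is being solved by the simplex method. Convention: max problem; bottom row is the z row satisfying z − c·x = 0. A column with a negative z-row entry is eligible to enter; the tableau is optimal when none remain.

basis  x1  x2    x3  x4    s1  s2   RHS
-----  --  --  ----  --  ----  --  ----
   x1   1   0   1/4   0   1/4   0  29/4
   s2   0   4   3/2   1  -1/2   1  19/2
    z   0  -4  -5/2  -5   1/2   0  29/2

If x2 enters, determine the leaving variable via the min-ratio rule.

Column x2 entries and ratios — x1: 0 ≤ 0, skip; s2: (19/2)/4 = 19/8.
Smallest ratio is 19/8 in the row of s2, so s2 leaves.

s2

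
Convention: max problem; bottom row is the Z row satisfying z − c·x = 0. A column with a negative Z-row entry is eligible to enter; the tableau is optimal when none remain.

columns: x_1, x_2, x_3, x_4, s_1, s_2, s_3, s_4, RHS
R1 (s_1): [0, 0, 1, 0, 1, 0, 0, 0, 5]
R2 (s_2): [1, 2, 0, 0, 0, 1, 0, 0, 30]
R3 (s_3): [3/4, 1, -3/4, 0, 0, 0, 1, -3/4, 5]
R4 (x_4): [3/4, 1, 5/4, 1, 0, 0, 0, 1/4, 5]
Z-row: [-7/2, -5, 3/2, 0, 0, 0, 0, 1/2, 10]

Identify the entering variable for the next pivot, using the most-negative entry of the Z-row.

x_2

Negative Z-row entries: x_1: -7/2, x_2: -5.
The most negative is -5 in column x_2, so x_2 enters.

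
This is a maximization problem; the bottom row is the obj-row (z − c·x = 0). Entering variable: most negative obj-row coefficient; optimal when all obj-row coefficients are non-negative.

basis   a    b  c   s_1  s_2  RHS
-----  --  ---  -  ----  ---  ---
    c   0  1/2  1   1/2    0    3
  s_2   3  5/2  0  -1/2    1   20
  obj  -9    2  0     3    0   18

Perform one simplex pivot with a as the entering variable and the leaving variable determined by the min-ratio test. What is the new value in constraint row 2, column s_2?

1/3

Ratio test on column a — row 1: entry 0 ≤ 0; row 2: 20/3 = 20/3. Minimum is 20/3 at row 2 (s_2 leaves); pivot element 3.
Divide row 2 by 3; eliminate column a from the other rows.
In the new row 2, the s_2 entry is the old entry divided by the pivot: 1/3 = 1/3.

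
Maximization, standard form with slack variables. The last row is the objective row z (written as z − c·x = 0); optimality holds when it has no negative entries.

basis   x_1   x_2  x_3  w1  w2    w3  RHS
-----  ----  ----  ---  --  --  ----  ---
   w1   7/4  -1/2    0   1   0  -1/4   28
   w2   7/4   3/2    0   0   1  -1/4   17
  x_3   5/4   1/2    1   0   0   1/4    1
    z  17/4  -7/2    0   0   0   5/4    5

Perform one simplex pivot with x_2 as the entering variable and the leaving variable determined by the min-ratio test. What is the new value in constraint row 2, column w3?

Ratio test on column x_2 — row 1: entry -1/2 ≤ 0; row 2: 17/(3/2) = 34/3; row 3: 1/(1/2) = 2. Minimum is 2 at row 3 (x_3 leaves); pivot element 1/2.
Divide row 3 by 1/2; eliminate column x_2 from the other rows.
Row 2 update in column w3: -1/4 − (3/2)·(1/2) = -1.

-1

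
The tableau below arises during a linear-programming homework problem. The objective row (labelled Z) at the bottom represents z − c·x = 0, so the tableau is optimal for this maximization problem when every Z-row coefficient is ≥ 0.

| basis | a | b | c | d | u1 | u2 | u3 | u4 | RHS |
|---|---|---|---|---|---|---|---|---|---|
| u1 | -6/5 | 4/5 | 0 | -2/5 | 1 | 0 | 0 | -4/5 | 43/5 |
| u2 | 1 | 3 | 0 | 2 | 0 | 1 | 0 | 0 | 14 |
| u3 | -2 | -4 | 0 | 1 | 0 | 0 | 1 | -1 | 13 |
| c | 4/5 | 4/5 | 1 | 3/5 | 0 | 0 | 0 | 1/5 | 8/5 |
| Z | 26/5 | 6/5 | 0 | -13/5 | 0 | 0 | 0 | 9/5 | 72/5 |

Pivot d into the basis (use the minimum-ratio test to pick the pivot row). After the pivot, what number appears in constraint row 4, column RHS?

8/3

Ratio test on column d — row 1: entry -2/5 ≤ 0; row 2: 14/2 = 7; row 3: 13/1 = 13; row 4: (8/5)/(3/5) = 8/3. Minimum is 8/3 at row 4 (c leaves); pivot element 3/5.
Divide row 4 by 3/5; eliminate column d from the other rows.
In the new row 4, the RHS entry is the old entry divided by the pivot: (8/5)/(3/5) = 8/3.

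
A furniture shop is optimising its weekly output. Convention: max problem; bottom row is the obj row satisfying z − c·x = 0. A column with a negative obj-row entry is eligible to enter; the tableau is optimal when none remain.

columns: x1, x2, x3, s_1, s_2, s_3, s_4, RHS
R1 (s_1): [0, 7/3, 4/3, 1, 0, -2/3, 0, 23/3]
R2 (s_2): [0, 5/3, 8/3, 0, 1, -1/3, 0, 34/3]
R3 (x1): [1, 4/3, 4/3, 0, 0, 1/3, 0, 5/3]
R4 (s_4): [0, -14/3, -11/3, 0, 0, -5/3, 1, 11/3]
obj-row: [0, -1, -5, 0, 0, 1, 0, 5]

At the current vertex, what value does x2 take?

x2 is not in the basis, so in the current basic feasible solution x2 = 0.

0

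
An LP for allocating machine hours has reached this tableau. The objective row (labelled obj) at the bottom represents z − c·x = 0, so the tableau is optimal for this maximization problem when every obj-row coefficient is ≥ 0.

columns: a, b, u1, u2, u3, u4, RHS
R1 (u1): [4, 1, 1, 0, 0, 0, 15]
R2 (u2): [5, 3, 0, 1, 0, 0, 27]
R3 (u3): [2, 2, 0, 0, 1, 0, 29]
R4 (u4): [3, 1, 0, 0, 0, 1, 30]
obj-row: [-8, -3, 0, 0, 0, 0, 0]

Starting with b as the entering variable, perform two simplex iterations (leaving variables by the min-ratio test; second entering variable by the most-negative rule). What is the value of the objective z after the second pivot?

Ratio test on column b — row 1: 15/1 = 15; row 2: 27/3 = 9; row 3: 29/2 = 29/2; row 4: 30/1 = 30. Minimum is 9 at row 2 (u2 leaves); pivot element 3.
Pivot on row 2; the obj-row RHS becomes 0 − (-3)·9 = 27.
Next entering variable (most negative obj-row entry -3): a.
Ratio test on column a — row 1: 6/(7/3) = 18/7; row 2: 9/(5/3) = 27/5; row 3: entry -4/3 ≤ 0; row 4: 21/(4/3) = 63/4. Minimum is 18/7 at row 1 (u1 leaves); pivot element 7/3.
After the second pivot the obj-row RHS is 27 − (-3)·(18/7) = 243/7.

243/7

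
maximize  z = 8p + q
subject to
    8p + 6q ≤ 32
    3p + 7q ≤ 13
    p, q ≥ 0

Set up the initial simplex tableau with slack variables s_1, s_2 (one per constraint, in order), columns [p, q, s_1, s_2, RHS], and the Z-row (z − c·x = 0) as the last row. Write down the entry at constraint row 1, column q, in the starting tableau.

Constraint 1 has coefficient 6 on q.

6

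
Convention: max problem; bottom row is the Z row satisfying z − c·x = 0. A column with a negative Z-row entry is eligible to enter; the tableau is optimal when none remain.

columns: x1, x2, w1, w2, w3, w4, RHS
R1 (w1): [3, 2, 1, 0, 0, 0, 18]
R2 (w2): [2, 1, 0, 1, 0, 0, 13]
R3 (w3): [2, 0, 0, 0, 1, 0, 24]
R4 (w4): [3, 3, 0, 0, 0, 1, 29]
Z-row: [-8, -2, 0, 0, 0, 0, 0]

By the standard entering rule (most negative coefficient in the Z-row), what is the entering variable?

x1

Negative Z-row entries: x1: -8, x2: -2.
The most negative is -8 in column x1, so x1 enters.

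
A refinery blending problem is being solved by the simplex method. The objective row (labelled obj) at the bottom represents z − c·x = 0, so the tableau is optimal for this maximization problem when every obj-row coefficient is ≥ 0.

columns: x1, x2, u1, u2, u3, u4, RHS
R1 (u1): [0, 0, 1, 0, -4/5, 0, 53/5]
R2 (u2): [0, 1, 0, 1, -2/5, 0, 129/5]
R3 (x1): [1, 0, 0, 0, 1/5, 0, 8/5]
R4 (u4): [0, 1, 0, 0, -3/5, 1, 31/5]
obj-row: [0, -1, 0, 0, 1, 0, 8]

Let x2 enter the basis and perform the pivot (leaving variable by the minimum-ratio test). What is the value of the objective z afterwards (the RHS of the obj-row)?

71/5

Ratio test on column x2 — row 1: entry 0 ≤ 0; row 2: (129/5)/1 = 129/5; row 3: entry 0 ≤ 0; row 4: (31/5)/1 = 31/5. Minimum is 31/5 at row 4 (u4 leaves); pivot element 1.
Pivot on row 4; the obj-row RHS becomes 8 − (-1)·(31/5) = 71/5.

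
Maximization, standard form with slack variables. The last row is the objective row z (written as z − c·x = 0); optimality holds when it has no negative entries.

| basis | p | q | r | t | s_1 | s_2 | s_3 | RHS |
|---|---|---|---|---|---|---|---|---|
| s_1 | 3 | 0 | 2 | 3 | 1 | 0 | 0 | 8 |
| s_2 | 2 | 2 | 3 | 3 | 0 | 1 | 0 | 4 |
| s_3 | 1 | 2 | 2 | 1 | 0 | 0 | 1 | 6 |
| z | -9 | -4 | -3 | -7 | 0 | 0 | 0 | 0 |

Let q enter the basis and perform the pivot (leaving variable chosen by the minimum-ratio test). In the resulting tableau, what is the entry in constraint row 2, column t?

Ratio test on column q — row 1: entry 0 ≤ 0; row 2: 4/2 = 2; row 3: 6/2 = 3. Minimum is 2 at row 2 (s_2 leaves); pivot element 2.
Divide row 2 by 2; eliminate column q from the other rows.
In the new row 2, the t entry is the old entry divided by the pivot: 3/2 = 3/2.

3/2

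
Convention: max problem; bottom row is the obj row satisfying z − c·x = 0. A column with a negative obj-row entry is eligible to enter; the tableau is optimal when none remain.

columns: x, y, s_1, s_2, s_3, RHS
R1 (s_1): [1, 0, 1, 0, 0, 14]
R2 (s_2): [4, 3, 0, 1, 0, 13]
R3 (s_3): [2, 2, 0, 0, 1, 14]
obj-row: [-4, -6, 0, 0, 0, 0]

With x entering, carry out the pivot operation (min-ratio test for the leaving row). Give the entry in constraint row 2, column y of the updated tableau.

3/4

Ratio test on column x — row 1: 14/1 = 14; row 2: 13/4 = 13/4; row 3: 14/2 = 7. Minimum is 13/4 at row 2 (s_2 leaves); pivot element 4.
Divide row 2 by 4; eliminate column x from the other rows.
In the new row 2, the y entry is the old entry divided by the pivot: 3/4 = 3/4.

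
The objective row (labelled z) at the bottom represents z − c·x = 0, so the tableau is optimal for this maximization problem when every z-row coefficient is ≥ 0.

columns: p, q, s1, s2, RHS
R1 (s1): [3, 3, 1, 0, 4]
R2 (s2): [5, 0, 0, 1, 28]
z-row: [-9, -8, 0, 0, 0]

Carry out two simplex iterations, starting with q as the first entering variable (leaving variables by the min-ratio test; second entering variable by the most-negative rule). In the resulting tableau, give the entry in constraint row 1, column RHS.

4/3

Ratio test on column q — row 1: 4/3 = 4/3; row 2: entry 0 ≤ 0. Minimum is 4/3 at row 1 (s1 leaves); pivot element 3.
Divide row 1 by 3; eliminate column q from the other rows.
Second iteration: most negative z-row entry is -1 in column p, so p enters.
Ratio test on column p — row 1: (4/3)/1 = 4/3; row 2: 28/5 = 28/5. Minimum is 4/3 at row 1 (q leaves); pivot element 1.
Divide row 1 by 1; eliminate column p from the other rows.
After both pivots, the entry at constraint row 1, column RHS is 4/3.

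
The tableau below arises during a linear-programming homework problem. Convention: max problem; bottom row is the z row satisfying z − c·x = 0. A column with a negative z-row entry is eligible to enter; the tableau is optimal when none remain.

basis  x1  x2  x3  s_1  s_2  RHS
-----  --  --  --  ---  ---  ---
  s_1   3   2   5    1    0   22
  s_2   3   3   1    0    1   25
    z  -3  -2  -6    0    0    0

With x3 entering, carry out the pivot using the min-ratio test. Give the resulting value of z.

Ratio test on column x3 — row 1: 22/5 = 22/5; row 2: 25/1 = 25. Minimum is 22/5 at row 1 (s_1 leaves); pivot element 5.
Pivot on row 1; the z-row RHS becomes 0 − (-6)·(22/5) = 132/5.

132/5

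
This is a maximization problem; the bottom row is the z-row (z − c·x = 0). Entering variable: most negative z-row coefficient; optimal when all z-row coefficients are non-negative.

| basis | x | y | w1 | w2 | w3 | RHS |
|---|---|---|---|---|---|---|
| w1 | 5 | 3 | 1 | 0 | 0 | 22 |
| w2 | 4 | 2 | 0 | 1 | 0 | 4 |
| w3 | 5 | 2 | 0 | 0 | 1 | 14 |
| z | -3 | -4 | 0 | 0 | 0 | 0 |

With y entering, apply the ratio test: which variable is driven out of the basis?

w2

Column y entries and ratios — w1: 22/3 = 22/3; w2: 4/2 = 2; w3: 14/2 = 7.
Smallest ratio is 2 in the row of w2, so w2 leaves.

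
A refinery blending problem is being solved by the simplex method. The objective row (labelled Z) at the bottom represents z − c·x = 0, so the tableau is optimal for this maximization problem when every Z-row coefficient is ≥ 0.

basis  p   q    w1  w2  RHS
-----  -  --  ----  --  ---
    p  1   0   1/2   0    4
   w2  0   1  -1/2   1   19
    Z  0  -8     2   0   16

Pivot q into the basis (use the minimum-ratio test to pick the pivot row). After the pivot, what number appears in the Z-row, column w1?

-2

Ratio test on column q — row 1: entry 0 ≤ 0; row 2: 19/1 = 19. Minimum is 19 at row 2 (w2 leaves); pivot element 1.
Divide row 2 by 1; eliminate column q from the other rows.
Z-row update in column w1: 2 − (-8)·(-1/2) = -2.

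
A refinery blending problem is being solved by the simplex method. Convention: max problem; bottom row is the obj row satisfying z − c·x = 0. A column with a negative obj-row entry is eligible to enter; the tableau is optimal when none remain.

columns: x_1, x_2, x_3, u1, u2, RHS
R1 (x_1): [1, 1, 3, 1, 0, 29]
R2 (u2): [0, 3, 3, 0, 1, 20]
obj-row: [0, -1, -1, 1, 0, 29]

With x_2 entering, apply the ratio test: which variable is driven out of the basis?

u2

Column x_2 entries and ratios — x_1: 29/1 = 29; u2: 20/3 = 20/3.
Smallest ratio is 20/3 in the row of u2, so u2 leaves.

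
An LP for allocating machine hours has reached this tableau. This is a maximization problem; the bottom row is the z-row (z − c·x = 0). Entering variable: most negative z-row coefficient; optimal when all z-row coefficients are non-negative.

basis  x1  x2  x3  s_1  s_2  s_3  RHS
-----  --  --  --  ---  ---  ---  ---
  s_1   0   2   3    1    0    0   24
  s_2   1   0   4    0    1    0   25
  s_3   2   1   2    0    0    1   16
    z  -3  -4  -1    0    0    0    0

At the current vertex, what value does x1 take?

x1 is not in the basis, so in the current basic feasible solution x1 = 0.

0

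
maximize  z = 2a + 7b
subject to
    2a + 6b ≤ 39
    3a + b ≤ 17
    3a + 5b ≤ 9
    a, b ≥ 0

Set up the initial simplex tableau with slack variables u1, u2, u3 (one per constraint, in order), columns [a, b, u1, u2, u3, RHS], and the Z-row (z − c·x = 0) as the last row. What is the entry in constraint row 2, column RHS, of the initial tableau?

17

The RHS of constraint 2 is b_2 = 17.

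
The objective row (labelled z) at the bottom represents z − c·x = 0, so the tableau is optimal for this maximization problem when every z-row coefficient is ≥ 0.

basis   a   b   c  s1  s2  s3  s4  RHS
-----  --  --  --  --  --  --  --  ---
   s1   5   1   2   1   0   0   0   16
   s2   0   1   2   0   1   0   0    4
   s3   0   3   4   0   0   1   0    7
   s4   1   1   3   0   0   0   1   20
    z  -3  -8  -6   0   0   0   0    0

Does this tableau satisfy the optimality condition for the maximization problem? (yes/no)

no

The z-row has a negative entry -8 in column b, so it is not optimal.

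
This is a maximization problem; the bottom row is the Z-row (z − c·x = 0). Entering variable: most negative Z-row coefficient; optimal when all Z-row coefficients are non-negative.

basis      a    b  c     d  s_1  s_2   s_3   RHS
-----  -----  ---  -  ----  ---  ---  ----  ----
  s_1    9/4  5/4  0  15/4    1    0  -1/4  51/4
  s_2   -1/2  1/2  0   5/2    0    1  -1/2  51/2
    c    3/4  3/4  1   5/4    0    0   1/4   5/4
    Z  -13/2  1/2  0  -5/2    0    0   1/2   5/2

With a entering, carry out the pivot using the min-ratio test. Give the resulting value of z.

Ratio test on column a — row 1: (51/4)/(9/4) = 17/3; row 2: entry -1/2 ≤ 0; row 3: (5/4)/(3/4) = 5/3. Minimum is 5/3 at row 3 (c leaves); pivot element 3/4.
Pivot on row 3; the Z-row RHS becomes 5/2 − (-13/2)·(5/3) = 40/3.

40/3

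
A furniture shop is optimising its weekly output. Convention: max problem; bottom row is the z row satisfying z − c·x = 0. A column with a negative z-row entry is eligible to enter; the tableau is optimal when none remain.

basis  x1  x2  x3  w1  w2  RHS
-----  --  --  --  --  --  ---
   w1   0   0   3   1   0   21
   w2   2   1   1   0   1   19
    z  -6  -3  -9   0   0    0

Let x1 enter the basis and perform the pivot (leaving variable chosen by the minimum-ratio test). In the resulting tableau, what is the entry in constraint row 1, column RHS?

Ratio test on column x1 — row 1: entry 0 ≤ 0; row 2: 19/2 = 19/2. Minimum is 19/2 at row 2 (w2 leaves); pivot element 2.
Divide row 2 by 2; eliminate column x1 from the other rows.
Row 1 update in column RHS: 21 − 0·(19/2) = 21.

21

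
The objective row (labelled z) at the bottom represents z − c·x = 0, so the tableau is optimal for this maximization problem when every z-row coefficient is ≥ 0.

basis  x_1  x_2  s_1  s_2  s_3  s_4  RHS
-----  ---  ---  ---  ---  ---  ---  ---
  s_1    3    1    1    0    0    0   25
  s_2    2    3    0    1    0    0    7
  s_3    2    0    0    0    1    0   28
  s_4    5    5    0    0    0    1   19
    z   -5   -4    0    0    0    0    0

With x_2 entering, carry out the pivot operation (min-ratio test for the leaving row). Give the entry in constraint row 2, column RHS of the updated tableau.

7/3

Ratio test on column x_2 — row 1: 25/1 = 25; row 2: 7/3 = 7/3; row 3: entry 0 ≤ 0; row 4: 19/5 = 19/5. Minimum is 7/3 at row 2 (s_2 leaves); pivot element 3.
Divide row 2 by 3; eliminate column x_2 from the other rows.
In the new row 2, the RHS entry is the old entry divided by the pivot: 7/3 = 7/3.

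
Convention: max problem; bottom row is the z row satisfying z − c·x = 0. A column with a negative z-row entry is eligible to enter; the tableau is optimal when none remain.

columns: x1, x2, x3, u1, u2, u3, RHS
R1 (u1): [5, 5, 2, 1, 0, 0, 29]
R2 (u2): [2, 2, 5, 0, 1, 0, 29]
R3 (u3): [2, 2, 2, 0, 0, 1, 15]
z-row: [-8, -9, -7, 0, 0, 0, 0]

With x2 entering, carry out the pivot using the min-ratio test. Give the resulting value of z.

261/5

Ratio test on column x2 — row 1: 29/5 = 29/5; row 2: 29/2 = 29/2; row 3: 15/2 = 15/2. Minimum is 29/5 at row 1 (u1 leaves); pivot element 5.
Pivot on row 1; the z-row RHS becomes 0 − (-9)·(29/5) = 261/5.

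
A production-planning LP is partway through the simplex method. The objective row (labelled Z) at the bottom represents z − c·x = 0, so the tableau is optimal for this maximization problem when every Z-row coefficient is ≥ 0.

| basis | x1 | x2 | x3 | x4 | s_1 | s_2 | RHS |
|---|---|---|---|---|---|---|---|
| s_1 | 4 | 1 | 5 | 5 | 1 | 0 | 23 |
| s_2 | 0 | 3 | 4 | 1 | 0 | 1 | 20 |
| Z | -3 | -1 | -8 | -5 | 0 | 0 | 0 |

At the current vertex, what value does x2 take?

x2 is not in the basis, so in the current basic feasible solution x2 = 0.

0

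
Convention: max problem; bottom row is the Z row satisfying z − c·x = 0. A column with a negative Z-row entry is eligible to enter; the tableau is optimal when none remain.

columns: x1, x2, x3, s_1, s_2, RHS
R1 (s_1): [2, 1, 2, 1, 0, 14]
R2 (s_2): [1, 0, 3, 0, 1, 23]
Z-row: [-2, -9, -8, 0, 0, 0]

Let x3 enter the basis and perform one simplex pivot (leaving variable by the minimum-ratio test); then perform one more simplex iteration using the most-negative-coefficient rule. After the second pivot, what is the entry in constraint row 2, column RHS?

23

Ratio test on column x3 — row 1: 14/2 = 7; row 2: 23/3 = 23/3. Minimum is 7 at row 1 (s_1 leaves); pivot element 2.
Divide row 1 by 2; eliminate column x3 from the other rows.
Second iteration: most negative Z-row entry is -5 in column x2, so x2 enters.
Ratio test on column x2 — row 1: 7/(1/2) = 14; row 2: entry -3/2 ≤ 0. Minimum is 14 at row 1 (x3 leaves); pivot element 1/2.
Divide row 1 by 1/2; eliminate column x2 from the other rows.
After both pivots, the entry at constraint row 2, column RHS is 23.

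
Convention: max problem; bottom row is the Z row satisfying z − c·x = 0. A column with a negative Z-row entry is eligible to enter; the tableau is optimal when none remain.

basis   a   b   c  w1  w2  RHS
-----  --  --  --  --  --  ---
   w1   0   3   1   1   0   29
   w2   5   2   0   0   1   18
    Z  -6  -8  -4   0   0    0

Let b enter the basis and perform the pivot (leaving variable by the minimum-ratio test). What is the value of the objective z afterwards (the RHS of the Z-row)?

Ratio test on column b — row 1: 29/3 = 29/3; row 2: 18/2 = 9. Minimum is 9 at row 2 (w2 leaves); pivot element 2.
Pivot on row 2; the Z-row RHS becomes 0 − (-8)·9 = 72.

72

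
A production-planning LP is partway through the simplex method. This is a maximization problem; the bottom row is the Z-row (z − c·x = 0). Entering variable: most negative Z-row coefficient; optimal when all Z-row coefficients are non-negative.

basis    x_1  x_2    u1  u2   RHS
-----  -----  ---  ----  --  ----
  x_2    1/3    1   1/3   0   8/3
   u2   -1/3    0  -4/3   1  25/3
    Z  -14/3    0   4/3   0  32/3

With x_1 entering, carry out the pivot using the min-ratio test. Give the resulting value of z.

48

Ratio test on column x_1 — row 1: (8/3)/(1/3) = 8; row 2: entry -1/3 ≤ 0. Minimum is 8 at row 1 (x_2 leaves); pivot element 1/3.
Pivot on row 1; the Z-row RHS becomes 32/3 − (-14/3)·8 = 48.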